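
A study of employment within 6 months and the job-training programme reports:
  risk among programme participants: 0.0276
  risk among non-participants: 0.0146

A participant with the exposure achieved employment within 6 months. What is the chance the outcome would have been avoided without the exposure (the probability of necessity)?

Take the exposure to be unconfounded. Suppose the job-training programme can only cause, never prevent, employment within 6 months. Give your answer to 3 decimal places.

PN ≈ 0.471

Let p₁ = 0.0276, p₀ = 0.0146.
Under exogeneity and monotonicity, PN = (p₁ − p₀) / p₁.
PN = (0.0276 − 0.0146) / 0.0276 = 0.013 / 0.0276 ≈ 0.4710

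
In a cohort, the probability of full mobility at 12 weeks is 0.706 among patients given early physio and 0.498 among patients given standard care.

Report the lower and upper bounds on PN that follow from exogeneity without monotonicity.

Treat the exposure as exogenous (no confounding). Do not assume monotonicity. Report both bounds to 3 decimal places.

0.295 ≤ PN ≤ 0.711

Let p₁ = 0.706, p₀ = 0.498.
Under exogeneity alone the bounds on PN are max{0,(p₁−p₀)/p₁} ≤ PN ≤ min{1,(1−p₀)/p₁}.
  lower = (p₁ − p₀)/p₁ = 0.208 / 0.706 ≈ 0.2946
  upper = min{1, (1 − p₀)/p₁} = 0.502 / 0.706 ≈ 0.7110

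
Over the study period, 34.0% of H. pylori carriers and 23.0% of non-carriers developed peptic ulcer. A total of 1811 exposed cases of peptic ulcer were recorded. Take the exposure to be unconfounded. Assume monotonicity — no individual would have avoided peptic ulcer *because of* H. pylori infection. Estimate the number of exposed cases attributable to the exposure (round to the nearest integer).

about 586 cases

p₁ = 0.34, p₀ = 0.23.
PN = (p₁ − p₀)/p₁ = (0.34 − 0.23) / 0.34 ≈ 0.32353.
Attributable cases ≈ PN × (exposed cases) = 0.32353 × 1811 ≈ 585.91.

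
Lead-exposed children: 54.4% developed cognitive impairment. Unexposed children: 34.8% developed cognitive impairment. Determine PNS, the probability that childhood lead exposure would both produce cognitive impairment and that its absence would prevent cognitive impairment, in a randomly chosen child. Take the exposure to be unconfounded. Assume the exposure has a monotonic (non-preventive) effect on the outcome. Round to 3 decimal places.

PNS ≈ 0.196

p₁ = 0.544, p₀ = 0.348.
Under exogeneity and monotonicity, PNS = p₁ − p₀.
PNS = 0.544 − 0.348 = 0.196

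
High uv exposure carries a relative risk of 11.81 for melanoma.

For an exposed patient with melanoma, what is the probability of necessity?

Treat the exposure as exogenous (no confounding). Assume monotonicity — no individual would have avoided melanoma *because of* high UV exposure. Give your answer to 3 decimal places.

PN ≈ 0.915

Under exogeneity and monotonicity, PN = (RR − 1) / RR = 1 − 1/RR.
PN = (11.81 − 1) / 11.81 = 10.81 / 11.81 ≈ 0.9153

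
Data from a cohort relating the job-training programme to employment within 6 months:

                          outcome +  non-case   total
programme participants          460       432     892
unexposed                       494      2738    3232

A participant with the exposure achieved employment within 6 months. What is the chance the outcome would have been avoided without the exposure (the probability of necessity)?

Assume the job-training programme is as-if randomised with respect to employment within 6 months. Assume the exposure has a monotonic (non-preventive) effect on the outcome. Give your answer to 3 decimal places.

p₁ = P(outcome | exposed) = 460/892 = 0.5157
p₀ = P(outcome | unexposed) = 494/3232 = 0.15285
Under exogeneity and monotonicity, PN = (p₁ − p₀) / p₁.
PN = (0.5157 − 0.15285) / 0.5157 = 0.36285 / 0.5157 ≈ 0.7036

PN ≈ 0.704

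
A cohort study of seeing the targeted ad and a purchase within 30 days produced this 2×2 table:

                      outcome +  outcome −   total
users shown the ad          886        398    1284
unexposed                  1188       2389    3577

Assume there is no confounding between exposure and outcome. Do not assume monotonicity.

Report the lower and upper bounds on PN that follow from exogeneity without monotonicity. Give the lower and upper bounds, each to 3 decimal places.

p₁ = P(outcome | exposed) = 886/1284 = 0.69003
p₀ = P(outcome | unexposed) = 1188/3577 = 0.33212
Under exogeneity alone the bounds on PN are max{0,(p₁−p₀)/p₁} ≤ PN ≤ min{1,(1−p₀)/p₁}.
  lower = (p₁ − p₀)/p₁ = 0.35791 / 0.69003 ≈ 0.5187
  upper = min{1, (1 − p₀)/p₁} = 0.66788 / 0.69003 ≈ 0.9679

0.519 ≤ PN ≤ 0.968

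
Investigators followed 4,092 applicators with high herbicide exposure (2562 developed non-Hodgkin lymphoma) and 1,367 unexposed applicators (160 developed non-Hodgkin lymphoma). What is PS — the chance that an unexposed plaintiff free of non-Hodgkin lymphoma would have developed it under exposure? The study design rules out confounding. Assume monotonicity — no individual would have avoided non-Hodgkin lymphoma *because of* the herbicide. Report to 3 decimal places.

p₁ = P(outcome | exposed) = 2562/4092 = 0.6261
p₀ = P(outcome | unexposed) = 160/1367 = 0.11704
Under exogeneity and monotonicity, PS = (p₁ − p₀) / (1 − p₀).
PS = (0.6261 − 0.11704) / (1 − 0.11704) = 0.50906 / 0.88296 ≈ 0.5765

PS ≈ 0.577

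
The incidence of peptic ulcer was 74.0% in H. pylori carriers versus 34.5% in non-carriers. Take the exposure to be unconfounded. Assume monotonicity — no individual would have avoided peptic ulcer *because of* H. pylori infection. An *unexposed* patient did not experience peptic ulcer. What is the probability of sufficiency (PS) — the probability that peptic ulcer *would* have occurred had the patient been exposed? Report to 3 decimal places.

p₁ = 0.74, p₀ = 0.345.
Under exogeneity and monotonicity, PS = (p₁ − p₀) / (1 − p₀).
PS = (0.74 − 0.345) / (1 − 0.345) = 0.395 / 0.655 ≈ 0.6031

PS ≈ 0.603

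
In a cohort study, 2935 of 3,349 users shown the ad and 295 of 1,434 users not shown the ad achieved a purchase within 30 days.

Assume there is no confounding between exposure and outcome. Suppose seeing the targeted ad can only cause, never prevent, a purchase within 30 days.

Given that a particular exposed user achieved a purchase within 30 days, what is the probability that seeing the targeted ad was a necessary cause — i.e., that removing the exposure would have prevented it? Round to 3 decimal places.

p₁ = P(outcome | exposed) = 2935/3349 = 0.87638
p₀ = P(outcome | unexposed) = 295/1434 = 0.20572
Under exogeneity and monotonicity, PN = (p₁ − p₀) / p₁.
PN = (0.87638 − 0.20572) / 0.87638 = 0.67066 / 0.87638 ≈ 0.7653

PN ≈ 0.765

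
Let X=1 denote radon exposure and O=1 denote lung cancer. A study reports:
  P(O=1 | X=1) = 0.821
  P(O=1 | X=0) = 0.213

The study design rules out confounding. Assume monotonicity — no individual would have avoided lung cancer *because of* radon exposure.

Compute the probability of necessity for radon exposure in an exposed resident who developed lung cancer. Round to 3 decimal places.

Let p₁ = 0.821, p₀ = 0.213.
Under exogeneity and monotonicity, PN = (p₁ − p₀) / p₁.
PN = (0.821 − 0.213) / 0.821 = 0.608 / 0.821 ≈ 0.7406

PN ≈ 0.741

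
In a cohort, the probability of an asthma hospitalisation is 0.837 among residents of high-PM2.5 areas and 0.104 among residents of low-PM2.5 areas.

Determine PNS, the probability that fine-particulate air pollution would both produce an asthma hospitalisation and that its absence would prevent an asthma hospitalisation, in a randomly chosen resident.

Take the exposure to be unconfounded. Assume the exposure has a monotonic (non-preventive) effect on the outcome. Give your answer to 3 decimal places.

PNS ≈ 0.733

Let p₁ = 0.837, p₀ = 0.104.
Under exogeneity and monotonicity, PNS = p₁ − p₀.
PNS = 0.837 − 0.104 = 0.733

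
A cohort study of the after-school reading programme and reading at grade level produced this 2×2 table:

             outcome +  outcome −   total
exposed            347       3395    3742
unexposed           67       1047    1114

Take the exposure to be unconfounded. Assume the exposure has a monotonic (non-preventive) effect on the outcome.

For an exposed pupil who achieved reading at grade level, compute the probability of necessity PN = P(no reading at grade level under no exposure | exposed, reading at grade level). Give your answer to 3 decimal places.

p₁ = P(outcome | exposed) = 347/3742 = 0.092731
p₀ = P(outcome | unexposed) = 67/1114 = 0.060144
Under exogeneity and monotonicity, PN = (p₁ − p₀) / p₁.
PN = (0.092731 − 0.060144) / 0.092731 = 0.032588 / 0.092731 ≈ 0.3514

PN ≈ 0.351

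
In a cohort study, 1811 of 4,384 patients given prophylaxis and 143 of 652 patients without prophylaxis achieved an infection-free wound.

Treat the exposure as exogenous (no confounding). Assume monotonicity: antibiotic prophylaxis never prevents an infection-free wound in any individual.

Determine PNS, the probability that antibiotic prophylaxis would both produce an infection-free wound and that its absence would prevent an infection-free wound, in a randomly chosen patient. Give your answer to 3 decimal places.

p₁ = P(outcome | exposed) = 1811/4384 = 0.41309
p₀ = P(outcome | unexposed) = 143/652 = 0.21933
Under exogeneity and monotonicity, PNS = p₁ − p₀.
PNS = 0.41309 − 0.21933 = 0.19377

PNS ≈ 0.194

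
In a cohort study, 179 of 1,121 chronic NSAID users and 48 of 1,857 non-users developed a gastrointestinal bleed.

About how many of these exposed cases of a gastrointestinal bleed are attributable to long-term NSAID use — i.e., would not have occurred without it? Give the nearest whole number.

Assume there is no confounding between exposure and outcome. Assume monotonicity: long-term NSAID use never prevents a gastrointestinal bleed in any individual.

p₁ = P(outcome | exposed) = 179/1121 = 0.15968
p₀ = P(outcome | unexposed) = 48/1857 = 0.025848
PN = (p₁ − p₀)/p₁ = (0.15968 − 0.025848) / 0.15968 ≈ 0.83812.
Attributable cases ≈ PN × (exposed cases) = 0.83812 × 179 ≈ 150.02.

about 150 cases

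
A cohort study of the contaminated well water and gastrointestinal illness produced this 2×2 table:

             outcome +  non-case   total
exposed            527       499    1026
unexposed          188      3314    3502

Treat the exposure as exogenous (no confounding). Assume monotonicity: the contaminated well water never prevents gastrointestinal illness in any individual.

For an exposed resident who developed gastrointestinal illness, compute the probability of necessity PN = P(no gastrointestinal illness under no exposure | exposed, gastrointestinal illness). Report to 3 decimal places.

p₁ = P(outcome | exposed) = 527/1026 = 0.51365
p₀ = P(outcome | unexposed) = 188/3502 = 0.053684
Under exogeneity and monotonicity, PN = (p₁ − p₀)/p₁.
PN = (0.51365 − 0.053684) / 0.51365 ≈ 0.8955

PN ≈ 0.895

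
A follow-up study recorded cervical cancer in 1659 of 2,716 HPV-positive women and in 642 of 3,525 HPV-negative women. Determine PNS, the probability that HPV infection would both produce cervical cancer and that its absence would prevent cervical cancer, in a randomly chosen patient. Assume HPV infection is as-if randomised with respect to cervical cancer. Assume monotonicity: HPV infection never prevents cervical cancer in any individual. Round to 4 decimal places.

PNS ≈ 0.4287

p₁ = P(outcome | exposed) = 1659/2716 = 0.61082
p₀ = P(outcome | unexposed) = 642/3525 = 0.18213
Under exogeneity and monotonicity, PNS = p₁ − p₀.
PNS = 0.61082 − 0.18213 = 0.4287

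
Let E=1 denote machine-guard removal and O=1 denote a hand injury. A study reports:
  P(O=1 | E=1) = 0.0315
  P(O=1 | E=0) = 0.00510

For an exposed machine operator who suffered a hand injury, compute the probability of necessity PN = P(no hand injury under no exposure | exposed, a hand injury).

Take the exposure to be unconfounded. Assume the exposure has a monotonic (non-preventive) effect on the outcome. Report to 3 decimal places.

PN ≈ 0.838

Let p₁ = 0.0315, p₀ = 0.0051.
Under exogeneity and monotonicity, PN = (p₁ − p₀) / p₁.
PN = (0.0315 − 0.0051) / 0.0315 = 0.0264 / 0.0315 ≈ 0.8381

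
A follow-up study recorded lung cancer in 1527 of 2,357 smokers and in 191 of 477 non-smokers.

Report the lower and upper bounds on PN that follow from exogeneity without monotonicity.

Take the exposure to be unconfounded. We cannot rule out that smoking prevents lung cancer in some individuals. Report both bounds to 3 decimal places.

0.382 ≤ PN ≤ 0.925

p₁ = P(outcome | exposed) = 1527/2357 = 0.64786
p₀ = P(outcome | unexposed) = 191/477 = 0.40042
Under exogeneity alone the bounds on PN are max{0,(p₁−p₀)/p₁} ≤ PN ≤ min{1,(1−p₀)/p₁}.
  lower = (p₁ − p₀)/p₁ = 0.24744 / 0.64786 ≈ 0.3819
  upper = min{1, (1 − p₀)/p₁} = 0.59958 / 0.64786 ≈ 0.9255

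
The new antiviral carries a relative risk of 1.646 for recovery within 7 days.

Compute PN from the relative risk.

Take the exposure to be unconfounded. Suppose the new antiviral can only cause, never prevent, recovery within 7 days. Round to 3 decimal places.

Under exogeneity and monotonicity, PN = (RR − 1) / RR = 1 − 1/RR.
PN = (1.646 − 1) / 1.646 = 0.646 / 1.646 ≈ 0.3925

PN ≈ 0.392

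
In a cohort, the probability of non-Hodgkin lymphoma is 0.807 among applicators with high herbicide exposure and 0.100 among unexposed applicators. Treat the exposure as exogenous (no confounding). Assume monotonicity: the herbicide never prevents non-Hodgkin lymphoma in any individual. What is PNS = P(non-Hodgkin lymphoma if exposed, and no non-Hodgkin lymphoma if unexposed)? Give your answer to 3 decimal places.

Let p₁ = 0.807, p₀ = 0.1.
Under exogeneity and monotonicity, PNS = p₁ − p₀.
PNS = 0.807 − 0.1 = 0.707

PNS ≈ 0.707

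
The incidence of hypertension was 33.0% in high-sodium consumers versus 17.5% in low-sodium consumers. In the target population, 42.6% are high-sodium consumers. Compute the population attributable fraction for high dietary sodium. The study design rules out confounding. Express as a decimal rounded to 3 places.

PAF ≈ 0.274

p₁ = 0.33, p₀ = 0.175.
Overall risk P(Y=1) = π·p₁ + (1−π)·p₀ = 0.426×0.33 + 0.574×0.175 = 0.24103.
Under exogeneity, PAF = [P(Y=1) − p₀] / P(Y=1).
PAF = (0.24103 − 0.175) / 0.24103 ≈ 0.2739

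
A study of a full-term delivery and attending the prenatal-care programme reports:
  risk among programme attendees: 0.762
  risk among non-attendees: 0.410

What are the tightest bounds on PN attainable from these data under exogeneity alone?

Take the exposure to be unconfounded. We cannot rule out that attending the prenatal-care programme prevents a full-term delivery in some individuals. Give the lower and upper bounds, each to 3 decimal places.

Let p₁ = 0.762, p₀ = 0.41.
Under exogeneity alone the bounds on PN are max{0,(p₁−p₀)/p₁} ≤ PN ≤ min{1,(1−p₀)/p₁}.
  lower = (p₁ − p₀)/p₁ = 0.352 / 0.762 ≈ 0.4619
  upper = min{1, (1 − p₀)/p₁} = 0.59 / 0.762 ≈ 0.7743

0.462 ≤ PN ≤ 0.774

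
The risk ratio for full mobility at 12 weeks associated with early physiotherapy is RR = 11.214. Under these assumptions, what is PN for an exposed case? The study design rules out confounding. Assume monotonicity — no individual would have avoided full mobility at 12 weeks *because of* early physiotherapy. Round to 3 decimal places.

PN ≈ 0.911

Under exogeneity and monotonicity, PN = (RR − 1) / RR = 1 − 1/RR.
PN = (11.214 − 1) / 11.214 = 10.21 / 11.214 ≈ 0.9108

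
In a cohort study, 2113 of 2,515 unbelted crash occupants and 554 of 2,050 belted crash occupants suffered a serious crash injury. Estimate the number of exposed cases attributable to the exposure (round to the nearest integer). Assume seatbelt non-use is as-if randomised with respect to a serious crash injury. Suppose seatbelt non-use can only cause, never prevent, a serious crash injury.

p₁ = P(outcome | exposed) = 2113/2515 = 0.84016
p₀ = P(outcome | unexposed) = 554/2050 = 0.27024
PN = (p₁ − p₀)/p₁ = (0.84016 − 0.27024) / 0.84016 ≈ 0.67834.
Attributable cases ≈ PN × (exposed cases) = 0.67834 × 2113 ≈ 1433.34.

about 1433 cases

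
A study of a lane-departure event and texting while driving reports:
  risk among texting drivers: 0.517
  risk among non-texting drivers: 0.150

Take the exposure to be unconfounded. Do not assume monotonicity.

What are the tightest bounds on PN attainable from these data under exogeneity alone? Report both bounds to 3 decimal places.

0.710 ≤ PN ≤ 1.000

Let p₁ = 0.517, p₀ = 0.15.
Under exogeneity alone the bounds on PN are max{0,(p₁−p₀)/p₁} ≤ PN ≤ min{1,(1−p₀)/p₁}.
  lower = (p₁ − p₀)/p₁ = 0.367 / 0.517 ≈ 0.7099
  upper = min{1, (1 − p₀)/p₁} = 0.85 / 0.517 ≈ 1.6441 → capped at 1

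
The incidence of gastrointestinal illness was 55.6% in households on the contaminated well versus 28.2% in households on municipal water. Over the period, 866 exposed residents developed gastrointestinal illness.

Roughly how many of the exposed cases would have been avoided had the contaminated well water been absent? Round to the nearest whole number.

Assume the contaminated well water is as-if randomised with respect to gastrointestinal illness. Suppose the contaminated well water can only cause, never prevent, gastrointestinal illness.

about 427 cases

p₁ = 0.556, p₀ = 0.282.
PN = (p₁ − p₀)/p₁ = (0.556 − 0.282) / 0.556 ≈ 0.49281.
Attributable cases ≈ PN × (exposed cases) = 0.49281 × 866 ≈ 426.77.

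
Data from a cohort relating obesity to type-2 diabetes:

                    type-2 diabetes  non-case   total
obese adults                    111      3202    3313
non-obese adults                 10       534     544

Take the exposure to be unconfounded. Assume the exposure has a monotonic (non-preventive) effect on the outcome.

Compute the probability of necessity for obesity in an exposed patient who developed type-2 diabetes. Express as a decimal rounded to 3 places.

PN ≈ 0.451

p₁ = P(outcome | exposed) = 111/3313 = 0.033504
p₀ = P(outcome | unexposed) = 10/544 = 0.018382
Under exogeneity and monotonicity, PN = (p₁ − p₀)/p₁.
PN = (0.033504 − 0.018382) / 0.033504 ≈ 0.4513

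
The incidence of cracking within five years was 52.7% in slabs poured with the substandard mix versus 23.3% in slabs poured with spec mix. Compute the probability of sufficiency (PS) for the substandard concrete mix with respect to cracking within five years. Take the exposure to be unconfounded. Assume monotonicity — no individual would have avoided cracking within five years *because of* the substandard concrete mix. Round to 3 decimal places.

PS ≈ 0.383

p₁ = 0.527, p₀ = 0.233.
Under exogeneity and monotonicity, PS = (p₁ − p₀) / (1 − p₀).
PS = (0.527 − 0.233) / (1 − 0.233) = 0.294 / 0.767 ≈ 0.3833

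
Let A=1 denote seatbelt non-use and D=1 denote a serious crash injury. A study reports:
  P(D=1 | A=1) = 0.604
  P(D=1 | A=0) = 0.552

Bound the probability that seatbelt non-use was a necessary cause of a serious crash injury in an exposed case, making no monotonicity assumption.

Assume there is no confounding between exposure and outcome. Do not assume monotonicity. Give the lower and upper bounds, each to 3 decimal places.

Let p₁ = 0.604, p₀ = 0.552.
Under exogeneity alone the bounds on PN are max{0,(p₁−p₀)/p₁} ≤ PN ≤ min{1,(1−p₀)/p₁}.
  lower = (p₁ − p₀)/p₁ = 0.052 / 0.604 ≈ 0.0861
  upper = min{1, (1 − p₀)/p₁} = 0.448 / 0.604 ≈ 0.7417

0.086 ≤ PN ≤ 0.742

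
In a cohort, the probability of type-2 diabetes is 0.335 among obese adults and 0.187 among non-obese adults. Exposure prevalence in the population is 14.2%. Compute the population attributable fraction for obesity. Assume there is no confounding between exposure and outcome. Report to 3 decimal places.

Let p₁ = 0.335, p₀ = 0.187.
Overall risk P(Y=1) = π·p₁ + (1−π)·p₀ = 0.142×0.335 + 0.858×0.187 = 0.20802.
Under exogeneity, PAF = [P(Y=1) − p₀] / P(Y=1).
PAF = (0.20802 − 0.187) / 0.20802 ≈ 0.1010

PAF ≈ 0.101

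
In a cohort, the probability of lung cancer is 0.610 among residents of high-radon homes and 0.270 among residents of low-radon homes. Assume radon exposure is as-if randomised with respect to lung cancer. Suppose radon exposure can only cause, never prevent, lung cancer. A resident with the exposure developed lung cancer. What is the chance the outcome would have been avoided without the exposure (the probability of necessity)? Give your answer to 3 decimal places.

PN ≈ 0.557

Let p₁ = 0.61, p₀ = 0.27.
Under exogeneity and monotonicity, PN = (p₁ − p₀) / p₁.
PN = (0.61 − 0.27) / 0.61 = 0.34 / 0.61 ≈ 0.5574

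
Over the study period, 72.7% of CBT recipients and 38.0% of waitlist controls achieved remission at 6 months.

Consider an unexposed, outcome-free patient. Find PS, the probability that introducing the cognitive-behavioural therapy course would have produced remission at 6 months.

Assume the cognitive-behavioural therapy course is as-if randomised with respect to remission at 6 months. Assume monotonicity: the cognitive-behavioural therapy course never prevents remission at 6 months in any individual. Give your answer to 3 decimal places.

PS ≈ 0.560

p₁ = 0.727, p₀ = 0.38.
Under exogeneity and monotonicity, PS = (p₁ − p₀) / (1 − p₀).
PS = (0.727 − 0.38) / (1 − 0.38) = 0.347 / 0.62 ≈ 0.5597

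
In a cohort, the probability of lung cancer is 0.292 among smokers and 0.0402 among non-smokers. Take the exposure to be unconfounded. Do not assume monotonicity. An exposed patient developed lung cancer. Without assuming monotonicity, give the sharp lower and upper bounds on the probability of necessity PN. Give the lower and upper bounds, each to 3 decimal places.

Let p₁ = 0.292, p₀ = 0.0402.
Under exogeneity alone the bounds on PN are max{0,(p₁−p₀)/p₁} ≤ PN ≤ min{1,(1−p₀)/p₁}.
  lower = (p₁ − p₀)/p₁ = 0.2518 / 0.292 ≈ 0.8623
  upper = min{1, (1 − p₀)/p₁} = 0.9598 / 0.292 ≈ 3.2870 → capped at 1

0.862 ≤ PN ≤ 1.000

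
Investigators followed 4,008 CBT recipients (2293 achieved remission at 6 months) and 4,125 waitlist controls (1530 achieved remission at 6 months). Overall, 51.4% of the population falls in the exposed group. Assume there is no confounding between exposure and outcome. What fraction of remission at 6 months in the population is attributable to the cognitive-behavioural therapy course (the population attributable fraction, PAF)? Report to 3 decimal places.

PAF ≈ 0.218

p₁ = P(outcome | exposed) = 2293/4008 = 0.57211
p₀ = P(outcome | unexposed) = 1530/4125 = 0.37091
Overall risk P(Y=1) = π·p₁ + (1−π)·p₀ = 0.514×0.57211 + 0.486×0.37091 = 0.47432.
Under exogeneity, PAF = [P(Y=1) − p₀] / P(Y=1).
PAF = (0.47432 − 0.37091) / 0.47432 ≈ 0.2180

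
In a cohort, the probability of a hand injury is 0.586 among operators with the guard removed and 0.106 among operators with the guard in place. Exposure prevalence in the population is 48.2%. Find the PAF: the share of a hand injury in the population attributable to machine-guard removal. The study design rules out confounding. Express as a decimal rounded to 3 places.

Let p₁ = 0.586, p₀ = 0.106.
Overall risk P(Y=1) = π·p₁ + (1−π)·p₀ = 0.482×0.586 + 0.518×0.106 = 0.33736.
Under exogeneity, PAF = [P(Y=1) − p₀] / P(Y=1).
PAF = (0.33736 − 0.106) / 0.33736 ≈ 0.6858

PAF ≈ 0.686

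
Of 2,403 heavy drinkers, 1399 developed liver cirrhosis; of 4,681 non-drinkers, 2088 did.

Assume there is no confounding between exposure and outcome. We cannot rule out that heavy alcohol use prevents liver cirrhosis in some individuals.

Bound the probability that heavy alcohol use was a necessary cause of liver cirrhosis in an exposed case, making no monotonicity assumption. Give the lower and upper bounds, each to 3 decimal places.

p₁ = P(outcome | exposed) = 1399/2403 = 0.58219
p₀ = P(outcome | unexposed) = 2088/4681 = 0.44606
Under exogeneity alone the bounds on PN are max{0,(p₁−p₀)/p₁} ≤ PN ≤ min{1,(1−p₀)/p₁}.
  lower = (p₁ − p₀)/p₁ = 0.13613 / 0.58219 ≈ 0.2338
  upper = min{1, (1 − p₀)/p₁} = 0.55394 / 0.58219 ≈ 0.9515

0.234 ≤ PN ≤ 0.951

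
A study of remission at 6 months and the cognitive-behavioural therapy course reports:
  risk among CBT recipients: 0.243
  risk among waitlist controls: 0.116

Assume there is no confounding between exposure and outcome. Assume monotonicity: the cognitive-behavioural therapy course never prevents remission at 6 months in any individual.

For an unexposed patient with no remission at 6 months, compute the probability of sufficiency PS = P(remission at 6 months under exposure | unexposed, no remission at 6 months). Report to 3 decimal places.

PS ≈ 0.144

Let p₁ = 0.243, p₀ = 0.116.
Under exogeneity and monotonicity, PS = (p₁ − p₀) / (1 − p₀).
PS = (0.243 − 0.116) / (1 − 0.116) = 0.127 / 0.884 ≈ 0.1437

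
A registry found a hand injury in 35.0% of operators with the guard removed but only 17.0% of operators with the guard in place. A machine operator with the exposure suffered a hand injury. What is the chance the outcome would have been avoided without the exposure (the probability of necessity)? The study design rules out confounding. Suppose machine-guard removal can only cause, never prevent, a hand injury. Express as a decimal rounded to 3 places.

PN ≈ 0.514

p₁ = 0.35, p₀ = 0.17.
Under exogeneity and monotonicity, PN = (p₁ − p₀) / p₁.
PN = (0.35 − 0.17) / 0.35 = 0.18 / 0.35 ≈ 0.5143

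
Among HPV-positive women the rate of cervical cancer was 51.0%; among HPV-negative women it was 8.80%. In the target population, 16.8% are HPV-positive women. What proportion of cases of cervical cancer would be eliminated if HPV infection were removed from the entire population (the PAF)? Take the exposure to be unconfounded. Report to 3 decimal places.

p₁ = 0.51, p₀ = 0.088.
Overall risk P(Y=1) = π·p₁ + (1−π)·p₀ = 0.168×0.51 + 0.832×0.088 = 0.1589.
Under exogeneity, PAF = [P(Y=1) − p₀] / P(Y=1).
PAF = (0.1589 − 0.088) / 0.1589 ≈ 0.4462

PAF ≈ 0.446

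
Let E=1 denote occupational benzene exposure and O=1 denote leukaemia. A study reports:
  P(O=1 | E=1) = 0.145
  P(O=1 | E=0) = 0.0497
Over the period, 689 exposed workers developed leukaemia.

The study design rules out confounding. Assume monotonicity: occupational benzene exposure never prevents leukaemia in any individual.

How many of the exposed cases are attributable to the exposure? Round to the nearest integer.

Let p₁ = 0.145, p₀ = 0.0497.
PN = (p₁ − p₀)/p₁ = (0.145 − 0.0497) / 0.145 ≈ 0.65724.
Attributable cases ≈ PN × (exposed cases) = 0.65724 × 689 ≈ 452.84.

about 453 cases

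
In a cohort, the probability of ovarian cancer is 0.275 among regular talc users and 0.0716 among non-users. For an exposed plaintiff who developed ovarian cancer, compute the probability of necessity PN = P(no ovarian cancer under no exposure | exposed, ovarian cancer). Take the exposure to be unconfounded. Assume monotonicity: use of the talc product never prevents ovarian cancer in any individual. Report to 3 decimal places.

PN ≈ 0.740

Let p₁ = 0.275, p₀ = 0.0716.
Under exogeneity and monotonicity, PN = (p₁ − p₀) / p₁.
PN = (0.275 − 0.0716) / 0.275 = 0.2034 / 0.275 ≈ 0.7396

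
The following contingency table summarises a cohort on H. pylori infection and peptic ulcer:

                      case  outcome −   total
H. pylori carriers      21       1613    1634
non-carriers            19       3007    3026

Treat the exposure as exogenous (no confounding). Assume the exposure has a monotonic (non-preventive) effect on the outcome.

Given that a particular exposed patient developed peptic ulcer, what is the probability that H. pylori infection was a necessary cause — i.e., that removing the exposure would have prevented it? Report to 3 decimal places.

p₁ = P(outcome | exposed) = 21/1634 = 0.012852
p₀ = P(outcome | unexposed) = 19/3026 = 0.0062789
Under exogeneity and monotonicity, PN = (p₁ − p₀)/p₁.
PN = (0.012852 − 0.0062789) / 0.012852 ≈ 0.5114

PN ≈ 0.511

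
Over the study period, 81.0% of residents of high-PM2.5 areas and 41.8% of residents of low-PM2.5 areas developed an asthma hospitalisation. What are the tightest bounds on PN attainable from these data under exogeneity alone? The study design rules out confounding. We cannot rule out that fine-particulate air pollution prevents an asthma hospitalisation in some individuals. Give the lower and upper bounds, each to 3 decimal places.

p₁ = 0.81, p₀ = 0.418.
Under exogeneity alone the bounds on PN are max{0,(p₁−p₀)/p₁} ≤ PN ≤ min{1,(1−p₀)/p₁}.
  lower = (p₁ − p₀)/p₁ = 0.392 / 0.81 ≈ 0.4840
  upper = min{1, (1 − p₀)/p₁} = 0.582 / 0.81 ≈ 0.7185

0.484 ≤ PN ≤ 0.719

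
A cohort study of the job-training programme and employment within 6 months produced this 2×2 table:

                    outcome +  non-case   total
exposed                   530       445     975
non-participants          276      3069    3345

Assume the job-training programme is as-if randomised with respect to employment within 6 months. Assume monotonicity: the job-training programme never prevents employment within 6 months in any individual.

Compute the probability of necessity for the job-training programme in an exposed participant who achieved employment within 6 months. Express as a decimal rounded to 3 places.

PN ≈ 0.848

p₁ = P(outcome | exposed) = 530/975 = 0.54359
p₀ = P(outcome | unexposed) = 276/3345 = 0.082511
Under exogeneity and monotonicity, PN = (p₁ − p₀) / p₁.
PN = (0.54359 − 0.082511) / 0.54359 = 0.46108 / 0.54359 ≈ 0.8482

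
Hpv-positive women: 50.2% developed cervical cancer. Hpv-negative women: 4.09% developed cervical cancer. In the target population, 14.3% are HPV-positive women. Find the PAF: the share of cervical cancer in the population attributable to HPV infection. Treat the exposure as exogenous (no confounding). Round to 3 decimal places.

PAF ≈ 0.617

p₁ = 0.502, p₀ = 0.0409.
Overall risk P(Y=1) = π·p₁ + (1−π)·p₀ = 0.143×0.502 + 0.857×0.0409 = 0.10684.
Under exogeneity, PAF = [P(Y=1) − p₀] / P(Y=1).
PAF = (0.10684 − 0.0409) / 0.10684 ≈ 0.6172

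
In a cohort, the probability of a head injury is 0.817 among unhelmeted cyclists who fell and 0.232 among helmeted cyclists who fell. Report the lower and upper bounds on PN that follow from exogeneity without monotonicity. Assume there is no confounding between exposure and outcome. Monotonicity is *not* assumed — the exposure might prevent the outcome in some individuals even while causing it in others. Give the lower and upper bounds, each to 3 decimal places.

0.716 ≤ PN ≤ 0.940

Let p₁ = 0.817, p₀ = 0.232.
Under exogeneity alone the bounds on PN are max{0,(p₁−p₀)/p₁} ≤ PN ≤ min{1,(1−p₀)/p₁}.
  lower = (p₁ − p₀)/p₁ = 0.585 / 0.817 ≈ 0.7160
  upper = min{1, (1 − p₀)/p₁} = 0.768 / 0.817 ≈ 0.9400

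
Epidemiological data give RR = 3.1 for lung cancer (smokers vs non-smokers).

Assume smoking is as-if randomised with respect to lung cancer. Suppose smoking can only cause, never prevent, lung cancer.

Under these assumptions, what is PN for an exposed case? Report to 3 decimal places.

Under exogeneity and monotonicity, PN = (RR − 1) / RR = 1 − 1/RR.
PN = (3.1 − 1) / 3.1 = 2.1 / 3.1 ≈ 0.6774

PN ≈ 0.677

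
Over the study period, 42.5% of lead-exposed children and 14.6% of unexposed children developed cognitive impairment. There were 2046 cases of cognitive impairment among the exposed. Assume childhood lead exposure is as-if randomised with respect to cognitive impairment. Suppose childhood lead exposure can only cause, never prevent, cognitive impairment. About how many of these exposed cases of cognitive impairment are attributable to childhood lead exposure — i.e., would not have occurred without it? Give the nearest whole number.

p₁ = 0.425, p₀ = 0.146.
PN = (p₁ − p₀)/p₁ = (0.425 − 0.146) / 0.425 ≈ 0.65647.
Attributable cases ≈ PN × (exposed cases) = 0.65647 × 2046 ≈ 1343.14.

about 1343 cases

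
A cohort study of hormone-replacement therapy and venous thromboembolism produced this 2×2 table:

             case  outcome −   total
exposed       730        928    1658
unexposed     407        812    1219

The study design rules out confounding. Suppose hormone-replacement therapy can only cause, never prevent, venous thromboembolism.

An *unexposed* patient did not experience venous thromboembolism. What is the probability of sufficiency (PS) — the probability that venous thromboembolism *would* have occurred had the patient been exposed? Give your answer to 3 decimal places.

p₁ = P(outcome | exposed) = 730/1658 = 0.44029
p₀ = P(outcome | unexposed) = 407/1219 = 0.33388
Under exogeneity and monotonicity, PS = (p₁ − p₀)/(1 − p₀).
PS = (0.44029 − 0.33388) / 0.66612 ≈ 0.1597

PS ≈ 0.160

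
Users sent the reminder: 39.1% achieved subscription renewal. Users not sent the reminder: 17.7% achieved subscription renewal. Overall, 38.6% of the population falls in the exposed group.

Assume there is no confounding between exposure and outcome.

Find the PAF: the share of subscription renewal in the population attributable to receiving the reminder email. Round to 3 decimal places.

PAF ≈ 0.318

p₁ = 0.391, p₀ = 0.177.
Overall risk P(Y=1) = π·p₁ + (1−π)·p₀ = 0.386×0.391 + 0.614×0.177 = 0.2596.
Under exogeneity, PAF = [P(Y=1) − p₀] / P(Y=1).
PAF = (0.2596 − 0.177) / 0.2596 ≈ 0.3182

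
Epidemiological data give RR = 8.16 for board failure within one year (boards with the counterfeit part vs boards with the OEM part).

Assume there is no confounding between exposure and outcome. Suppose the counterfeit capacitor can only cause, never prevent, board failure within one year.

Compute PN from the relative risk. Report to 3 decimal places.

PN ≈ 0.877

Under exogeneity and monotonicity, PN = (RR − 1) / RR = 1 − 1/RR.
PN = (8.16 − 1) / 8.16 = 7.16 / 8.16 ≈ 0.8775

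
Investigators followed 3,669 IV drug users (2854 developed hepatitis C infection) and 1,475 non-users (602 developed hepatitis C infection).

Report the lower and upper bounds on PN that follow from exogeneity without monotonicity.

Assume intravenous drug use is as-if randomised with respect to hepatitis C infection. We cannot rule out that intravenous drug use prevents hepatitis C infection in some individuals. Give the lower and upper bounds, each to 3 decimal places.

0.475 ≤ PN ≤ 0.761

p₁ = P(outcome | exposed) = 2854/3669 = 0.77787
p₀ = P(outcome | unexposed) = 602/1475 = 0.40814
Under exogeneity alone the bounds on PN are max{0,(p₁−p₀)/p₁} ≤ PN ≤ min{1,(1−p₀)/p₁}.
  lower = (p₁ − p₀)/p₁ = 0.36973 / 0.77787 ≈ 0.4753
  upper = min{1, (1 − p₀)/p₁} = 0.59186 / 0.77787 ≈ 0.7609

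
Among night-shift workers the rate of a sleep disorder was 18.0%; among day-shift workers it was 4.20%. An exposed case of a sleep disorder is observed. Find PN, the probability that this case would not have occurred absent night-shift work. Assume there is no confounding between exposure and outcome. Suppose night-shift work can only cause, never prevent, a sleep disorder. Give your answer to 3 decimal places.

p₁ = 0.18, p₀ = 0.042.
Under exogeneity and monotonicity, PN = (p₁ − p₀) / p₁.
PN = (0.18 − 0.042) / 0.18 = 0.138 / 0.18 ≈ 0.7667

PN ≈ 0.767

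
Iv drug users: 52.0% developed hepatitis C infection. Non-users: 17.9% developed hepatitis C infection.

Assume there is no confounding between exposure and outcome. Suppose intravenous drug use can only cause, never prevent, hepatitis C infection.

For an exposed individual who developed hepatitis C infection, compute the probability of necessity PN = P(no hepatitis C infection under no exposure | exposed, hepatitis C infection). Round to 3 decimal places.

p₁ = 0.52, p₀ = 0.179.
Under exogeneity and monotonicity, PN = (p₁ − p₀) / p₁.
PN = (0.52 − 0.179) / 0.52 = 0.341 / 0.52 ≈ 0.6558

PN ≈ 0.656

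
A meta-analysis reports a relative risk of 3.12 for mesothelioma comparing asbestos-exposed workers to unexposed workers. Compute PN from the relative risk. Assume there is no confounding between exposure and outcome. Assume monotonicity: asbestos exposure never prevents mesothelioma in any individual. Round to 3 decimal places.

Under exogeneity and monotonicity, PN = (RR − 1) / RR = 1 − 1/RR.
PN = (3.12 − 1) / 3.12 = 2.12 / 3.12 ≈ 0.6795

PN ≈ 0.679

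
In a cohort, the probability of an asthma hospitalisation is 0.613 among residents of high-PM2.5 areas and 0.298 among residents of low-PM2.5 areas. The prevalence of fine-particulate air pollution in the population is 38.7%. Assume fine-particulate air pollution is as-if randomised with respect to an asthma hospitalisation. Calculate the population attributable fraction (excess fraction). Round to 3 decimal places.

Let p₁ = 0.613, p₀ = 0.298.
Overall risk P(Y=1) = π·p₁ + (1−π)·p₀ = 0.387×0.613 + 0.613×0.298 = 0.4199.
Under exogeneity, PAF = [P(Y=1) − p₀] / P(Y=1).
PAF = (0.4199 − 0.298) / 0.4199 ≈ 0.2903

PAF ≈ 0.290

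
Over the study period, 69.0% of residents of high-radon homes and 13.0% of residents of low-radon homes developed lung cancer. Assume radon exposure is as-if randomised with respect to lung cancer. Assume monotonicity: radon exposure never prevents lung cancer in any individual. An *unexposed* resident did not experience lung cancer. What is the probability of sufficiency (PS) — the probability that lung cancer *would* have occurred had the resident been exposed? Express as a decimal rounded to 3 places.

p₁ = 0.69, p₀ = 0.13.
Under exogeneity and monotonicity, PS = (p₁ − p₀) / (1 − p₀).
PS = (0.69 − 0.13) / (1 − 0.13) = 0.56 / 0.87 ≈ 0.6437

PS ≈ 0.644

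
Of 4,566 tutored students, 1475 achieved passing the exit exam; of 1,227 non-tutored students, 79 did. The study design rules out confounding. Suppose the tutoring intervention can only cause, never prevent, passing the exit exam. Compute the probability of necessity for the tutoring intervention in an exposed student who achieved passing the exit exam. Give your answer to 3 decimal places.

PN ≈ 0.801

p₁ = P(outcome | exposed) = 1475/4566 = 0.32304
p₀ = P(outcome | unexposed) = 79/1227 = 0.064385
Under exogeneity and monotonicity, PN = (p₁ − p₀) / p₁.
PN = (0.32304 − 0.064385) / 0.32304 = 0.25866 / 0.32304 ≈ 0.8007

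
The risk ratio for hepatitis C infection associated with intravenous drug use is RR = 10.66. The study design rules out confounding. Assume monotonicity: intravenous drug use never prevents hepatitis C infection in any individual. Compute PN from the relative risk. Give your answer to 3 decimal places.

Under exogeneity and monotonicity, PN = (RR − 1) / RR = 1 − 1/RR.
PN = (10.66 − 1) / 10.66 = 9.66 / 10.66 ≈ 0.9062

PN ≈ 0.906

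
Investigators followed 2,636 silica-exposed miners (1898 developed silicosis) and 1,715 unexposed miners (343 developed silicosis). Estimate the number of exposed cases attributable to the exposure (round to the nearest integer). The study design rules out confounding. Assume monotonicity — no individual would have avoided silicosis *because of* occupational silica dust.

p₁ = P(outcome | exposed) = 1898/2636 = 0.72003
p₀ = P(outcome | unexposed) = 343/1715 = 0.2
PN = (p₁ − p₀)/p₁ = (0.72003 − 0.2) / 0.72003 ≈ 0.72223.
Attributable cases ≈ PN × (exposed cases) = 0.72223 × 1898 ≈ 1370.80.

about 1371 cases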